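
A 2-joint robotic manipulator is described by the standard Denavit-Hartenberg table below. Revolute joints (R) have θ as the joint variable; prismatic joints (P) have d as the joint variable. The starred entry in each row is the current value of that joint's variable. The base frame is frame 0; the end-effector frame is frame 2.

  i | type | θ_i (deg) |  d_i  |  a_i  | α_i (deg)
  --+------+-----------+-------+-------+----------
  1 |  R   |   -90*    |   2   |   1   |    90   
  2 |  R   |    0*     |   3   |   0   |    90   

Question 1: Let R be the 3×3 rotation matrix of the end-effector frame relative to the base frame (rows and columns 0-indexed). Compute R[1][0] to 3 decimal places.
-1.000

End-effector x-axis (col 0 of R) = (0.0000,-1.0000,0.0000)
R[1][0] = -1.0000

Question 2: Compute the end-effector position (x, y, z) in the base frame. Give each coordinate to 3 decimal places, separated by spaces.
after link 1: o_1 = (0.0000, -1.0000, 2.0000)
after link 2: o_2 = (-3.0000, -1.0000, 2.0000)

-3.000 -1.000 2.000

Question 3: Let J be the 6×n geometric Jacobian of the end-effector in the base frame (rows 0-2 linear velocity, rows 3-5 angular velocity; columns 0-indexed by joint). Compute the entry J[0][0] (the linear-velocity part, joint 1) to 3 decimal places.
1.000

axis z_0 = ẑ; lever o_n−o_0 = (-3.0000,-1.0000,2.0000)
cross product → J_v[:, 0] = (1.0000,-3.0000,0.0000)
J_ω[:, 0] = z_0
entry J[0][0] = 1.0000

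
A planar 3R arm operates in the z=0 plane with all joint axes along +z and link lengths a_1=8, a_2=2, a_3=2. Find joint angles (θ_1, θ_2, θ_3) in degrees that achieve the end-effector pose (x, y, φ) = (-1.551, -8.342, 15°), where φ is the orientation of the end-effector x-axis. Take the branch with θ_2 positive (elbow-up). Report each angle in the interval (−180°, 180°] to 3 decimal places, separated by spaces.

wrist centre = target − a_3·(cos φ, sin φ) = (-3.4829, -8.8596)
cos θ_2 = (90.6234−8²−2²)/(2·8·2) = 0.7070; θ_2 = 45.0101° (elbow-up)
β = atan2(-8.8596,-3.4829) = -111.4605°; ψ = atan2(1.4145,9.4140) = 8.5449°
θ_1 = β − ψ = -120.0054°
θ_3 = φ − θ_1 − θ_2 = 89.9953° (wrapped to (-180°,180°])

-120.005 45.010 89.995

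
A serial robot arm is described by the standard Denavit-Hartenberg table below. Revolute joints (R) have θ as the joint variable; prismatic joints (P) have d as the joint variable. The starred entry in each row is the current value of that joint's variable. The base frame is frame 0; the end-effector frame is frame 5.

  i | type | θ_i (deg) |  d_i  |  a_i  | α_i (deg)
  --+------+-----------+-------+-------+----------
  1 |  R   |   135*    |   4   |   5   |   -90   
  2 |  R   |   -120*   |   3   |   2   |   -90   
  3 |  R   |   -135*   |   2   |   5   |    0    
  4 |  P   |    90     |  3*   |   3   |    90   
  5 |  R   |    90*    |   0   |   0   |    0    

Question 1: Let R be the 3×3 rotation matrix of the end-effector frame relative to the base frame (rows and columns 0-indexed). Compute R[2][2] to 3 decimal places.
-0.612

End-effector z-axis (col 2 of R) = (-0.7500,-0.2500,-0.6124)
R[2][2] = -0.6124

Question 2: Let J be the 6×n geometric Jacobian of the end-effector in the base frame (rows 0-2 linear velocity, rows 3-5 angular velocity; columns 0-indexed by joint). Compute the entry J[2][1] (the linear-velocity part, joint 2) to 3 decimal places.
axis z_1 = (-0.7071,-0.7071,0.0000); lever o_n−o_1 = (-8.9761,-3.2666,3.0073)
cross product → J_v[:, 1] = (-2.1265,2.1265,-4.0372)
J_ω[:, 1] = z_1
entry J[2][1] = -4.0372

-4.037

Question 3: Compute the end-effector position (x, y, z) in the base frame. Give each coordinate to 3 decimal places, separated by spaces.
-12.512 0.269 7.007

after link 1: o_1 = (-3.5355, 3.5355, 4.0000)
after link 2: o_2 = (-4.9497, 0.7071, 5.7321)
after link 3: o_3 = (-9.9245, 0.6819, 3.6702)
after link 4: o_4 = (-12.5116, 0.2690, 7.0073)
after link 5: o_5 = (-12.5116, 0.2690, 7.0073)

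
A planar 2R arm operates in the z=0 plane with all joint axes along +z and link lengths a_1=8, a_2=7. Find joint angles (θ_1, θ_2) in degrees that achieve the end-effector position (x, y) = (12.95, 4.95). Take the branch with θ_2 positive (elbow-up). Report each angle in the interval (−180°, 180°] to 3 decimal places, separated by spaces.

cos θ_2 = (192.2050−8²−7²)/(2·8·7) = 0.7072; θ_2 = 44.9935° (elbow-up)
β = atan2(4.9500,12.9500) = 20.9188°; ψ = atan2(4.9492,12.9503) = 20.9152°
θ_1 = β − ψ = 0.0036°

0.004 44.993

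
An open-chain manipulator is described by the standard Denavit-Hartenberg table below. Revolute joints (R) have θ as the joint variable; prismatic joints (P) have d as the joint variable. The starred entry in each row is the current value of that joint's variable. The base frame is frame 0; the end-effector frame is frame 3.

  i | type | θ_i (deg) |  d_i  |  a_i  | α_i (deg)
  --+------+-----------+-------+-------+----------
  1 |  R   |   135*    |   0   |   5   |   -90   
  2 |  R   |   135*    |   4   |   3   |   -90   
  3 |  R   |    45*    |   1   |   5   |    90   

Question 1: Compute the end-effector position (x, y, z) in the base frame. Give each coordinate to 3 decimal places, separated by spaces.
-0.096 -0.561 -3.914

after link 1: o_1 = (-3.5355, 3.5355, 0.0000)
after link 2: o_2 = (-4.8640, -0.7929, -2.1213)
after link 3: o_3 = (-0.0962, -0.5607, -3.9142)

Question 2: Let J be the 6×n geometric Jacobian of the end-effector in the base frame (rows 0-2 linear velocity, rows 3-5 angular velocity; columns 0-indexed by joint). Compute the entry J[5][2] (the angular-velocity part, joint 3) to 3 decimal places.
axis z_2 = (0.5000,-0.5000,0.7071); lever o_n−o_2 = (4.7678,0.2322,-1.7929)
cross product → J_v[:, 2] = (0.7322,4.2678,2.5000)
J_ω[:, 2] = z_2
entry J[5][2] = 0.7071

0.707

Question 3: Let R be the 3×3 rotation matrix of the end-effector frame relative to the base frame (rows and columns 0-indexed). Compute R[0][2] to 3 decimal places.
End-effector z-axis (col 2 of R) = (-0.1464,-0.8536,-0.5000)
R[0][2] = -0.1464

-0.146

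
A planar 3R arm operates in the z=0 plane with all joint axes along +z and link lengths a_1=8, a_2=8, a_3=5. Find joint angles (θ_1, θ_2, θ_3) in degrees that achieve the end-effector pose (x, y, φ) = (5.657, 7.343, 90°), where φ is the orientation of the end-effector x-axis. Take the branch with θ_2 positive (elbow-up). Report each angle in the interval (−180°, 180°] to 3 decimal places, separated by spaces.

wrist centre = target − a_3·(cos φ, sin φ) = (5.6570, 2.3430)
cos θ_2 = (37.4913−8²−8²)/(2·8·8) = -0.7071; θ_2 = 134.9994° (elbow-up)
β = atan2(2.3430,5.6570) = 22.4982°; ψ = atan2(5.6569,2.3432) = 67.4997°
θ_1 = β − ψ = -45.0015°
θ_3 = φ − θ_1 − θ_2 = 0.0021° (wrapped to (-180°,180°])

-45.001 134.999 0.002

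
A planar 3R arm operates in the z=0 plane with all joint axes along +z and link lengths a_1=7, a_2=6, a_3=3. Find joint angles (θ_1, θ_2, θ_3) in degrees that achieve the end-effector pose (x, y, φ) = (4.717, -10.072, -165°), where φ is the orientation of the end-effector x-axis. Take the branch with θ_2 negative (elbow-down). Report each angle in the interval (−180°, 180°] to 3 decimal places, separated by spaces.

-29.999 -45.005 -89.996

wrist centre = target − a_3·(cos φ, sin φ) = (7.6148, -9.2955)
cos θ_2 = (144.3920−7²−6²)/(2·7·6) = 0.7070; θ_2 = -45.0048° (elbow-down)
β = atan2(-9.2955,7.6148) = -50.6761°; ψ = atan2(-4.2430,11.2423) = -20.6772°
θ_1 = β − ψ = -29.9989°
θ_3 = φ − θ_1 − θ_2 = -89.9962° (wrapped to (-180°,180°])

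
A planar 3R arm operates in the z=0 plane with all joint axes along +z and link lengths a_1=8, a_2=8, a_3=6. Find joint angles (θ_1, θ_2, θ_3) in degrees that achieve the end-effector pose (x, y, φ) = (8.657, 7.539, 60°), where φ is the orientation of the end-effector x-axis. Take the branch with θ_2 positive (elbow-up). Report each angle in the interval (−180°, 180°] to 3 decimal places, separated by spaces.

wrist centre = target − a_3·(cos φ, sin φ) = (5.6570, 2.3428)
cos θ_2 = (37.4906−8²−8²)/(2·8·8) = -0.7071; θ_2 = 134.9998° (elbow-up)
β = atan2(2.3428,5.6570) = 22.4969°; ψ = atan2(5.6569,2.3432) = 67.4999°
θ_1 = β − ψ = -45.0030°
θ_3 = φ − θ_1 − θ_2 = -29.9968° (wrapped to (-180°,180°])

-45.003 135.000 -29.997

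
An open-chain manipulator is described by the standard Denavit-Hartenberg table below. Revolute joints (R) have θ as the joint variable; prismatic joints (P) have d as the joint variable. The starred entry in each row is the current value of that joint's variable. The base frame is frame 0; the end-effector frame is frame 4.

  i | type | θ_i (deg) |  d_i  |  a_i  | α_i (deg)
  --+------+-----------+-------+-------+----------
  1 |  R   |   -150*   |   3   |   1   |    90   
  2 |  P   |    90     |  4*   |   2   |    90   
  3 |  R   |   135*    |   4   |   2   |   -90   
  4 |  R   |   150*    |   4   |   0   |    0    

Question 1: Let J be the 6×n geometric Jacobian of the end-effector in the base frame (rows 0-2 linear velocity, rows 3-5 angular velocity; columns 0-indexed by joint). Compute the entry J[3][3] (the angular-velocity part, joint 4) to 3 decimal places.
0.354

axis z_3 = (0.3536,-0.6124,-0.7071); lever o_n−o_3 = (1.4142,-2.4495,-2.8284)
cross product → J_v[:, 3] = (0.0000,0.0000,-0.0000)
J_ω[:, 3] = z_3
entry J[3][3] = 0.3536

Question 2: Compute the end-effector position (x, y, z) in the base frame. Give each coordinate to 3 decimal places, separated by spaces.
-5.623 -0.261 0.757

after link 1: o_1 = (-0.8660, -0.5000, 3.0000)
after link 2: o_2 = (-2.8660, 2.9641, 5.0000)
after link 3: o_3 = (-7.0372, 2.1888, 3.5858)
after link 4: o_4 = (-5.6230, -0.2606, 0.7574)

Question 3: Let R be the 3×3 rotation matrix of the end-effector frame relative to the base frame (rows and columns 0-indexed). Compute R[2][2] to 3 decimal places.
-0.707

End-effector z-axis (col 2 of R) = (0.3536,-0.6124,-0.7071)
R[2][2] = -0.7071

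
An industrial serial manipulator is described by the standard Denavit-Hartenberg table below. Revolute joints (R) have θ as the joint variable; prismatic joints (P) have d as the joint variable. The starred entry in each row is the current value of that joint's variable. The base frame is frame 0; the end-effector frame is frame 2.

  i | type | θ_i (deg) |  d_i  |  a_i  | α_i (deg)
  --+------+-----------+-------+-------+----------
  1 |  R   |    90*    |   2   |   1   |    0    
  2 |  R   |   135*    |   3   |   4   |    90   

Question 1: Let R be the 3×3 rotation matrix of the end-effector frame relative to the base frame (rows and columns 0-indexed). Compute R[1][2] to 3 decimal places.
End-effector z-axis (col 2 of R) = (-0.7071,0.7071,0.0000)
R[1][2] = 0.7071

0.707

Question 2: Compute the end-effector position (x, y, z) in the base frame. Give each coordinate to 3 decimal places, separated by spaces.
-2.828 -1.828 5.000

after link 1: o_1 = (0.0000, 1.0000, 2.0000)
after link 2: o_2 = (-2.8284, -1.8284, 5.0000)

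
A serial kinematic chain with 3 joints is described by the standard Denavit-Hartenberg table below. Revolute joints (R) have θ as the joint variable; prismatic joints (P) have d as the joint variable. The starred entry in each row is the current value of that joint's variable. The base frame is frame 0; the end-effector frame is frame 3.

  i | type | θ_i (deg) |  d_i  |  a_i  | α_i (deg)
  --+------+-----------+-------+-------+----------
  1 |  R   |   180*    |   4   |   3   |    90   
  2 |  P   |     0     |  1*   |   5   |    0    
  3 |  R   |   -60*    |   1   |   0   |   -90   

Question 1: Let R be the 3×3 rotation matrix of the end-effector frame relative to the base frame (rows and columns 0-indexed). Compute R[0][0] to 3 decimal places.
-0.500

End-effector x-axis (col 0 of R) = (-0.5000,0.0000,-0.8660)
R[0][0] = -0.5000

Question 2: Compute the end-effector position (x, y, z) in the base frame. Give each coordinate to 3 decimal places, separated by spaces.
after link 1: o_1 = (-3.0000, 0.0000, 4.0000)
after link 2: o_2 = (-8.0000, 1.0000, 4.0000)
after link 3: o_3 = (-8.0000, 2.0000, 4.0000)

-8.000 2.000 4.000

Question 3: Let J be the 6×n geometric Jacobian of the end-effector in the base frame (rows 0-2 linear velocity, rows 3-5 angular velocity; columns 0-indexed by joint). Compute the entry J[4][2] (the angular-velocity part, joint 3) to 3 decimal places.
axis z_2 = (0.0000,1.0000,0.0000); lever o_n−o_2 = (0.0000,1.0000,0.0000)
cross product → J_v[:, 2] = (-0.0000,0.0000,0.0000)
J_ω[:, 2] = z_2
entry J[4][2] = 1.0000

1.000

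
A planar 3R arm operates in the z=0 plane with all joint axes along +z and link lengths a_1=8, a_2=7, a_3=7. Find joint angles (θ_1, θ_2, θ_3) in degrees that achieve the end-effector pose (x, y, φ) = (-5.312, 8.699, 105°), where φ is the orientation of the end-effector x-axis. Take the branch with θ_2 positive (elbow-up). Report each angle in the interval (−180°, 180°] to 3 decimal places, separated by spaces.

wrist centre = target − a_3·(cos φ, sin φ) = (-3.5003, 1.9375)
cos θ_2 = (16.0058−8²−7²)/(2·8·7) = -0.8660; θ_2 = 149.9993° (elbow-up)
β = atan2(1.9375,-3.5003) = 151.0339°; ψ = atan2(3.5001,1.9379) = 61.0283°
θ_1 = β − ψ = 90.0057°
θ_3 = φ − θ_1 − θ_2 = -135.0050° (wrapped to (-180°,180°])

90.006 149.999 -135.005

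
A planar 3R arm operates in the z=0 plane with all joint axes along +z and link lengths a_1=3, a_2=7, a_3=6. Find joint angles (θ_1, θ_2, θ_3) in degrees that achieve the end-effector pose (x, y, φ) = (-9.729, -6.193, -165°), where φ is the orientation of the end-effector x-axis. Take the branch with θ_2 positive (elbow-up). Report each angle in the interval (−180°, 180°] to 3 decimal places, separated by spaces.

135.001 119.996 -59.997

wrist centre = target − a_3·(cos φ, sin φ) = (-3.9334, -4.6401)
cos θ_2 = (37.0024−3²−7²)/(2·3·7) = -0.4999; θ_2 = 119.9962° (elbow-up)
β = atan2(-4.6401,-3.9334) = -130.2883°; ψ = atan2(6.0624,-0.4996) = 94.7111°
θ_1 = β − ψ = -224.9994°
θ_3 = φ − θ_1 − θ_2 = -59.9969° (wrapped to (-180°,180°])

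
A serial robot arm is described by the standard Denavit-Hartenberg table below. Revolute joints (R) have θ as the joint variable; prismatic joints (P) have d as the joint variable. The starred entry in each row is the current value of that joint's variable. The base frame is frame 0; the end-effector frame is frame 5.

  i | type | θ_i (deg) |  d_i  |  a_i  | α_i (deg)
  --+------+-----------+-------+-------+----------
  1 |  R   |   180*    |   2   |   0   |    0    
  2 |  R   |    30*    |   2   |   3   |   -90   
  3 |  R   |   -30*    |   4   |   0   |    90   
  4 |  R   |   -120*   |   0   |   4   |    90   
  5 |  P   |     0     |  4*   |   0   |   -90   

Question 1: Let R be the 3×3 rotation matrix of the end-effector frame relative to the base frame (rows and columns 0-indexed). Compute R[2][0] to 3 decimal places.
-0.250

End-effector x-axis (col 0 of R) = (-0.0580,0.9665,-0.2500)
R[2][0] = -0.2500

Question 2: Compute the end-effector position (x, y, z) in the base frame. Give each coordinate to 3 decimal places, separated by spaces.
2.768 -1.330 1.268

after link 1: o_1 = (0.0000, 0.0000, 2.0000)
after link 2: o_2 = (-2.5981, -1.5000, 4.0000)
after link 3: o_3 = (-0.5981, -4.9641, 4.0000)
after link 4: o_4 = (-0.8301, -1.0981, 3.0000)
after link 5: o_5 = (2.7679, -1.3301, 1.2679)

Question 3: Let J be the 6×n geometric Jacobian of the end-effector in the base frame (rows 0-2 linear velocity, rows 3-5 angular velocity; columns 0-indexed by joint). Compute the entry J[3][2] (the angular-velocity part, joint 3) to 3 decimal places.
0.500

axis z_2 = (0.5000,-0.8660,0.0000); lever o_n−o_2 = (5.3660,0.1699,-2.7321)
cross product → J_v[:, 2] = (2.3660,1.3660,4.7321)
J_ω[:, 2] = z_2
entry J[3][2] = 0.5000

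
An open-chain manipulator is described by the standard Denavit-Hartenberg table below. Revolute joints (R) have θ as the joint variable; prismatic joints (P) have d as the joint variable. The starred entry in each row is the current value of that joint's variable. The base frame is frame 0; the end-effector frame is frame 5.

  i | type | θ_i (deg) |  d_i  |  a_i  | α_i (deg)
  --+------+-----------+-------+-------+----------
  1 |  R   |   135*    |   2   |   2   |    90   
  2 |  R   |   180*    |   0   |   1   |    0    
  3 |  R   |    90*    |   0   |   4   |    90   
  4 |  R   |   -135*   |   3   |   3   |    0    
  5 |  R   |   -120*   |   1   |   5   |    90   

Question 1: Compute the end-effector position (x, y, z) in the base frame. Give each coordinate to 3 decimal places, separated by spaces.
after link 1: o_1 = (-1.4142, 1.4142, 2.0000)
after link 2: o_2 = (-0.7071, 0.7071, 2.0000)
after link 3: o_3 = (-0.7071, 0.7071, -2.0000)
after link 4: o_4 = (-0.0858, -2.9142, 0.1213)
after link 5: o_5 = (4.0364, -0.2063, 1.4154)

4.036 -0.206 1.415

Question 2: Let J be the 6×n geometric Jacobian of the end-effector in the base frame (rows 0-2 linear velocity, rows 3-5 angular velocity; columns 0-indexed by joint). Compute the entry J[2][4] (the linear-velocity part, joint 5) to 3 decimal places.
4.830

axis z_4 = (0.7071,-0.7071,0.0000); lever o_n−o_4 = (4.1222,2.7080,1.2941)
cross product → J_v[:, 4] = (-0.9151,-0.9151,4.8296)
J_ω[:, 4] = z_4
entry J[2][4] = 4.8296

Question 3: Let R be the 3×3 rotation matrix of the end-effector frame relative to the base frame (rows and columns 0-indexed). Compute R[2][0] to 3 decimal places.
0.259

End-effector x-axis (col 0 of R) = (0.6830,0.6830,0.2588)
R[2][0] = 0.2588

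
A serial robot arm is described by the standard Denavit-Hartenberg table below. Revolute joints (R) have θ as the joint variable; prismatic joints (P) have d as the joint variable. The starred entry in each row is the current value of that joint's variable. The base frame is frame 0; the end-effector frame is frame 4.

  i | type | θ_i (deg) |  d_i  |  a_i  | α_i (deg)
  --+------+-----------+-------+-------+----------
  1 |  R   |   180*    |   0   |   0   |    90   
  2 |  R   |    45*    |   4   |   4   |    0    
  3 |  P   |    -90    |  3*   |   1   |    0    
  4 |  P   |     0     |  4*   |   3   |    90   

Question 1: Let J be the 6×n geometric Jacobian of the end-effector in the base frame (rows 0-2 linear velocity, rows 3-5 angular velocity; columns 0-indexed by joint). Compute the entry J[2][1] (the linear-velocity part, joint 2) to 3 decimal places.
5.657

axis z_1 = (0.0000,1.0000,0.0000); lever o_n−o_1 = (-5.6569,11.0000,0.0000)
cross product → J_v[:, 1] = (-0.0000,-0.0000,5.6569)
J_ω[:, 1] = z_1
entry J[2][1] = 5.6569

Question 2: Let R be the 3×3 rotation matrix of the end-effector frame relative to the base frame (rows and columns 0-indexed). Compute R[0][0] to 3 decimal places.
-0.707

End-effector x-axis (col 0 of R) = (-0.7071,0.0000,-0.7071)
R[0][0] = -0.7071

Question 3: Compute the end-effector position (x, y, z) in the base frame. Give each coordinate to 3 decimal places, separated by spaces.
after link 1: o_1 = (0.0000, 0.0000, 0.0000)
after link 2: o_2 = (-2.8284, 4.0000, 2.8284)
after link 3: o_3 = (-3.5355, 7.0000, 2.1213)
after link 4: o_4 = (-5.6569, 11.0000, 0.0000)

-5.657 11.000 0.000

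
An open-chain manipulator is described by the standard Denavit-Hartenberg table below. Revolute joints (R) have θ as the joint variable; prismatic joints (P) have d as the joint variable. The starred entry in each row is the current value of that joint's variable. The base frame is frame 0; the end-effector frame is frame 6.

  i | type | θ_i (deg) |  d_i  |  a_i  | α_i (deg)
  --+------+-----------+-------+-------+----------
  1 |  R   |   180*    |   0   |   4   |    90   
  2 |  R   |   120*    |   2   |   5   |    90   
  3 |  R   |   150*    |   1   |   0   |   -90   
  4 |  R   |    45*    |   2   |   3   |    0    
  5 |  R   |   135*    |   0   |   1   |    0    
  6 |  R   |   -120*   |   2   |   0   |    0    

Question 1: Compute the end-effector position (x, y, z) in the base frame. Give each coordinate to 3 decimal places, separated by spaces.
after link 1: o_1 = (-4.0000, 0.0000, 0.0000)
after link 2: o_2 = (-1.5000, 2.0000, 4.3301)
after link 3: o_3 = (-2.3660, 2.0000, 4.8301)
after link 4: o_4 = (-1.9475, 1.3286, 1.3125)
after link 5: o_5 = (-1.5145, 0.8286, 2.0625)
after link 6: o_6 = (-2.0145, -0.9034, 1.1964)

-2.014 -0.903 1.196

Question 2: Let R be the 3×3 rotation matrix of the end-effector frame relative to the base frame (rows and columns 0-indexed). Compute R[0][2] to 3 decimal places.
-0.250

End-effector z-axis (col 2 of R) = (-0.2500,-0.8660,-0.4330)
R[0][2] = -0.2500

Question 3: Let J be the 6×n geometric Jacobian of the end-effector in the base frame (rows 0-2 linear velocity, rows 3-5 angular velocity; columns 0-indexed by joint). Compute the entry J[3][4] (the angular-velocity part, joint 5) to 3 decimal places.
-0.250

axis z_4 = (-0.2500,-0.8660,-0.4330); lever o_n−o_4 = (-0.0670,-2.2321,-0.1160)
cross product → J_v[:, 4] = (-0.8660,0.0000,0.5000)
J_ω[:, 4] = z_4
entry J[3][4] = -0.2500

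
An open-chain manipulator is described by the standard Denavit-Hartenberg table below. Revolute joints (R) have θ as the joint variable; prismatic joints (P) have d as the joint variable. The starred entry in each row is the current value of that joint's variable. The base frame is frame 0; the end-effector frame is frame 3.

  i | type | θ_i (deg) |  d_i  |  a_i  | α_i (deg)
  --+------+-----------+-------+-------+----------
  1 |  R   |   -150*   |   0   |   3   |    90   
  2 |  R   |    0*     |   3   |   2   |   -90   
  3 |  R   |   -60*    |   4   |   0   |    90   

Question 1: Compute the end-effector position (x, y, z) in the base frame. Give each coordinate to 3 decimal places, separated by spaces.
after link 1: o_1 = (-2.5981, -1.5000, 0.0000)
after link 2: o_2 = (-5.8301, 0.0981, 0.0000)
after link 3: o_3 = (-5.8301, 0.0981, 4.0000)

-5.830 0.098 4.000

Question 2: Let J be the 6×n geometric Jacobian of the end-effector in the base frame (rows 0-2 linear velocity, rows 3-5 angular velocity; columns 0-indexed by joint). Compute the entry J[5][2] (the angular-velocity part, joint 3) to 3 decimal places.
1.000

axis z_2 = (0.0000,0.0000,1.0000); lever o_n−o_2 = (0.0000,0.0000,4.0000)
cross product → J_v[:, 2] = (0.0000,0.0000,0.0000)
J_ω[:, 2] = z_2
entry J[5][2] = 1.0000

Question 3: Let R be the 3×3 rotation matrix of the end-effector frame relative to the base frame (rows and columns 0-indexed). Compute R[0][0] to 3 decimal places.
End-effector x-axis (col 0 of R) = (-0.8660,0.5000,0.0000)
R[0][0] = -0.8660

-0.866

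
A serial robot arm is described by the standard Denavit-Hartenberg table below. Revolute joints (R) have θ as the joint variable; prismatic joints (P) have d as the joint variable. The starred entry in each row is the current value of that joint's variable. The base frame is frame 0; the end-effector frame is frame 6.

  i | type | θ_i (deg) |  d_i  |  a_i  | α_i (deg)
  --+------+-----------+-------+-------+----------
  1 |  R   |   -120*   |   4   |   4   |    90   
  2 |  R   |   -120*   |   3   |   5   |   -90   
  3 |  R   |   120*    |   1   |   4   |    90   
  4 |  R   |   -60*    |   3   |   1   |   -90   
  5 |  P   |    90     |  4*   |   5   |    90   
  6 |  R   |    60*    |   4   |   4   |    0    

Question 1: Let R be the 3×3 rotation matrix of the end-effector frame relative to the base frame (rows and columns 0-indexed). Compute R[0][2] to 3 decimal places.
0.688

End-effector z-axis (col 2 of R) = (0.6875,0.3248,0.6495)
R[0][2] = 0.6875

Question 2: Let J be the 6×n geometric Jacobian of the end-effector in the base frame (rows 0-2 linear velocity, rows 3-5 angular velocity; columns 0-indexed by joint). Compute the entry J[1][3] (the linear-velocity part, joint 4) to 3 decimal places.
-7.112

axis z_3 = (0.6495,0.1250,-0.7500); lever o_n−o_3 = (3.2635,-5.8738,7.1806)
cross product → J_v[:, 3] = (-3.5078,-7.1115,-4.2231)
J_ω[:, 3] = z_3
entry J[1][3] = -7.1115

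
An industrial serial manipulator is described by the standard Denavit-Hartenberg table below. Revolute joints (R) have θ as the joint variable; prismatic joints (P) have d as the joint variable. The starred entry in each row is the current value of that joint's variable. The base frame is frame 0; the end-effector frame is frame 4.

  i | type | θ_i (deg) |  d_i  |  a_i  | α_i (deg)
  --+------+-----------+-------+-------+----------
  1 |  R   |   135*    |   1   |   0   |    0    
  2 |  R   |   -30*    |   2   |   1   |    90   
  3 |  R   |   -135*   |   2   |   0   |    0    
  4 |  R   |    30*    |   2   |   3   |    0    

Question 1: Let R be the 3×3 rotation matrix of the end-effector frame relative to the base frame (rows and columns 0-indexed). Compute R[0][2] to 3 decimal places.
0.966

End-effector z-axis (col 2 of R) = (0.9659,0.2588,0.0000)
R[0][2] = 0.9659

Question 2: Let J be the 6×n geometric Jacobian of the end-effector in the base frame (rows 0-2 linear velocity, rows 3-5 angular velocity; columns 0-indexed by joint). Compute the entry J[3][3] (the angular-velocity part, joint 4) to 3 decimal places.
0.966

axis z_3 = (0.9659,0.2588,0.0000); lever o_n−o_3 = (2.1328,-0.2324,-2.8978)
cross product → J_v[:, 3] = (-0.7500,2.7990,-0.7765)
J_ω[:, 3] = z_3
entry J[3][3] = 0.9659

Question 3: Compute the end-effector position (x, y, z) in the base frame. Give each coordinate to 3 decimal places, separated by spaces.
after link 1: o_1 = (0.0000, 0.0000, 1.0000)
after link 2: o_2 = (-0.2588, 0.9659, 3.0000)
after link 3: o_3 = (1.6730, 1.4836, 3.0000)
after link 4: o_4 = (3.8058, 1.2512, 0.1022)

3.806 1.251 0.102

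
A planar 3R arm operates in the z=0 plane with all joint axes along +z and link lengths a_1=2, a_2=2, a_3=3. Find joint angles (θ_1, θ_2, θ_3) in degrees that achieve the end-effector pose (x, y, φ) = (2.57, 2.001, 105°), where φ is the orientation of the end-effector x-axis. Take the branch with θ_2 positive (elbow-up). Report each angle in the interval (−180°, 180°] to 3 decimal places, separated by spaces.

-44.989 59.975 90.014

wrist centre = target − a_3·(cos φ, sin φ) = (3.3465, -0.8968)
cos θ_2 = (12.0030−2²−2²)/(2·2·2) = 0.5004; θ_2 = 59.9753° (elbow-up)
β = atan2(-0.8968,3.3465) = -15.0015°; ψ = atan2(1.7316,3.0007) = 29.9877°
θ_1 = β − ψ = -44.9892°
θ_3 = φ − θ_1 − θ_2 = 90.0139° (wrapped to (-180°,180°])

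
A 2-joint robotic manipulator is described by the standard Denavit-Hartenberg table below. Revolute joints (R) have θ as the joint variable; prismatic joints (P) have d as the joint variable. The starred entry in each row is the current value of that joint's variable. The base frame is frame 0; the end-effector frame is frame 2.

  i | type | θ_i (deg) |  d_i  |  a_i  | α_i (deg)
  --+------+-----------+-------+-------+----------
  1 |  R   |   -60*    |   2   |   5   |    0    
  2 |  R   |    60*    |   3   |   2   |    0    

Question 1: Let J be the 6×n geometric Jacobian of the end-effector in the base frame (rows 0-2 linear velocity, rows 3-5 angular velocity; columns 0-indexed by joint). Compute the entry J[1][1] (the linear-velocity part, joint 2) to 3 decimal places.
axis z_1 = (0.0000,0.0000,1.0000); lever o_n−o_1 = (2.0000,0.0000,3.0000)
cross product → J_v[:, 1] = (0.0000,2.0000,0.0000)
J_ω[:, 1] = z_1
entry J[1][1] = 2.0000

2.000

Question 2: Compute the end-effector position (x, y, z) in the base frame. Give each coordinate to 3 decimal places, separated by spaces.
after link 1: o_1 = (2.5000, -4.3301, 2.0000)
after link 2: o_2 = (4.5000, -4.3301, 5.0000)

4.500 -4.330 5.000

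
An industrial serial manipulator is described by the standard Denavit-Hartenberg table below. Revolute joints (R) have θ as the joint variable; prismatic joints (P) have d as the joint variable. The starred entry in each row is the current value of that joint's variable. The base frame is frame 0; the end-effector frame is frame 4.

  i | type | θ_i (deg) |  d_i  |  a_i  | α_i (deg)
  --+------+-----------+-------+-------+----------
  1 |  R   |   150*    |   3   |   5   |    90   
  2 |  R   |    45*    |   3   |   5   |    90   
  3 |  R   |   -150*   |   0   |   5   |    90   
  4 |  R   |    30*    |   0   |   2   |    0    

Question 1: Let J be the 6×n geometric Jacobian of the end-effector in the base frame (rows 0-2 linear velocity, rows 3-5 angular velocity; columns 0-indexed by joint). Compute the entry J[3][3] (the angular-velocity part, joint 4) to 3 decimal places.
axis z_3 = (0.7392,0.5732,-0.3536); lever o_n−o_3 = (-0.1268,-0.9268,-1.7678)
cross product → J_v[:, 3] = (-1.3410,1.3516,-0.6124)
J_ω[:, 3] = z_3
entry J[3][3] = 0.7392

0.739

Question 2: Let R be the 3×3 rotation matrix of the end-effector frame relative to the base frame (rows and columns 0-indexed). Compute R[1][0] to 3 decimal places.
End-effector x-axis (col 0 of R) = (-0.0634,-0.4634,-0.8839)
R[1][0] = -0.4634

-0.463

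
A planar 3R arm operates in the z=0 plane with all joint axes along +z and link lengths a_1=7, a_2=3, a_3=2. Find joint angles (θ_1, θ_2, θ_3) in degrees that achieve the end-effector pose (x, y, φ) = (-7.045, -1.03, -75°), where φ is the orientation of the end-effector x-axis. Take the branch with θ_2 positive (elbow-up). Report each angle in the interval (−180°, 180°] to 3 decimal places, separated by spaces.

150.002 89.991 45.007

wrist centre = target − a_3·(cos φ, sin φ) = (-7.5626, 0.9019)
cos θ_2 = (58.0068−7²−3²)/(2·7·3) = 0.0002; θ_2 = 89.9907° (elbow-up)
β = atan2(0.9019,-7.5626) = 173.1995°; ψ = atan2(3.0000,7.0005) = 23.1971°
θ_1 = β − ψ = 150.0024°
θ_3 = φ − θ_1 − θ_2 = 45.0069° (wrapped to (-180°,180°])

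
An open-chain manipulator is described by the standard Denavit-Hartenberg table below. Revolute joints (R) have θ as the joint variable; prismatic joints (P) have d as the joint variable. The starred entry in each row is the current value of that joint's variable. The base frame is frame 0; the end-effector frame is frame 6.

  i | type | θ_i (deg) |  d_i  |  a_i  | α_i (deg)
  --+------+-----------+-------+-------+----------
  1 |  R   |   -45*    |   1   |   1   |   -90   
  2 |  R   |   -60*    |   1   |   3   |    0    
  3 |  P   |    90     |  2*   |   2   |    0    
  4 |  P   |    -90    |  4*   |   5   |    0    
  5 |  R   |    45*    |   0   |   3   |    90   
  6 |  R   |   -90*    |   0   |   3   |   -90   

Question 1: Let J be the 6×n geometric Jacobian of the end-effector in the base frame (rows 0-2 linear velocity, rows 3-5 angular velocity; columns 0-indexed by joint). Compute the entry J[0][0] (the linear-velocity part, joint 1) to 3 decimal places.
axis z_0 = ẑ; lever o_n−o_0 = (9.6377,-3.9809,7.7047)
cross product → J_v[:, 0] = (3.9809,9.6377,-0.0000)
J_ω[:, 0] = z_0
entry J[0][0] = 3.9809

3.981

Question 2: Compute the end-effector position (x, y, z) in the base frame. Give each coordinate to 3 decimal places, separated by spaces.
after link 1: o_1 = (0.7071, -0.7071, 1.0000)
after link 2: o_2 = (2.4749, -1.0607, 3.5981)
after link 3: o_3 = (5.1138, -0.8712, 2.5981)
after link 4: o_4 = (9.7100, 0.1895, 6.9282)
after link 5: o_5 = (11.7591, -1.8596, 7.7047)
after link 6: o_6 = (9.6377, -3.9809, 7.7047)

9.638 -3.981 7.705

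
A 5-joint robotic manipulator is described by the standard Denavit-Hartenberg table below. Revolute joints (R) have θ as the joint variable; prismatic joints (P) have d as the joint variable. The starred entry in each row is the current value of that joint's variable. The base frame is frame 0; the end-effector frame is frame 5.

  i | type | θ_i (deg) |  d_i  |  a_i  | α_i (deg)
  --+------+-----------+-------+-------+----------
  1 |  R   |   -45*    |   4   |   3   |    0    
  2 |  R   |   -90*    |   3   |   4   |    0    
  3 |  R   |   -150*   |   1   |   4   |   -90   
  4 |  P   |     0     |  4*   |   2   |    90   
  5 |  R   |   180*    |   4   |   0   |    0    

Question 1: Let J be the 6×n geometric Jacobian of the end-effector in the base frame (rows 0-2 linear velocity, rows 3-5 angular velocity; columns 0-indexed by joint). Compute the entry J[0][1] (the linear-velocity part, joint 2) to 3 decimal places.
axis z_1 = (0.0000,0.0000,1.0000); lever o_n−o_1 = (-5.1392,4.0024,8.0000)
cross product → J_v[:, 1] = (-4.0024,-5.1392,0.0000)
J_ω[:, 1] = z_1
entry J[0][1] = -4.0024

-4.002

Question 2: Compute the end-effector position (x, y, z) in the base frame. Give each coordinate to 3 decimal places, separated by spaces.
after link 1: o_1 = (2.1213, -2.1213, 4.0000)
after link 2: o_2 = (-0.7071, -4.9497, 7.0000)
after link 3: o_3 = (0.3282, -1.0860, 8.0000)
after link 4: o_4 = (-3.0179, 1.8811, 8.0000)
after link 5: o_5 = (-3.0179, 1.8811, 12.0000)

-3.018 1.881 12.000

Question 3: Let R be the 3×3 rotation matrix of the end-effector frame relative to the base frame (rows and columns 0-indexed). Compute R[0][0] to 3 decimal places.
-0.259

End-effector x-axis (col 0 of R) = (-0.2588,-0.9659,0.0000)
R[0][0] = -0.2588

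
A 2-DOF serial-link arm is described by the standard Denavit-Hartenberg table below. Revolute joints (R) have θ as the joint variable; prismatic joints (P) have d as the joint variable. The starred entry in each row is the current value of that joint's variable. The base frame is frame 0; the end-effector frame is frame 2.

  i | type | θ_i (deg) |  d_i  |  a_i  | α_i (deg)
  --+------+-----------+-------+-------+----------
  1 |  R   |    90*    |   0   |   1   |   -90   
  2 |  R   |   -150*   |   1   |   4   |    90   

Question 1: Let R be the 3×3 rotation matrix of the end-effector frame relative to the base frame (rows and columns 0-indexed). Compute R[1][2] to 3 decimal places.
End-effector z-axis (col 2 of R) = (-0.0000,-0.5000,-0.8660)
R[1][2] = -0.5000

-0.500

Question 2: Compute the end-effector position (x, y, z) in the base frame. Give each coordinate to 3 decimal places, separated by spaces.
after link 1: o_1 = (0.0000, 1.0000, 0.0000)
after link 2: o_2 = (-1.0000, -2.4641, 2.0000)

-1.000 -2.464 2.000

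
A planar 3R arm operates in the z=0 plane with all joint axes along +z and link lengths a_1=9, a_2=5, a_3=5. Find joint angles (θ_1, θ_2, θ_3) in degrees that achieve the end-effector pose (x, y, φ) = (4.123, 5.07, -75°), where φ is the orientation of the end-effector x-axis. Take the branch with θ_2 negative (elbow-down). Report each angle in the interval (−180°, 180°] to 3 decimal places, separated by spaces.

103.106 -89.997 -88.109

wrist centre = target − a_3·(cos φ, sin φ) = (2.8289, 9.8996)
cos θ_2 = (106.0054−9²−5²)/(2·9·5) = 0.0001; θ_2 = -89.9966° (elbow-down)
β = atan2(9.8996,2.8289) = 74.0523°; ψ = atan2(-5.0000,9.0003) = -29.0538°
θ_1 = β − ψ = 103.1061°
θ_3 = φ − θ_1 − θ_2 = -88.1095° (wrapped to (-180°,180°])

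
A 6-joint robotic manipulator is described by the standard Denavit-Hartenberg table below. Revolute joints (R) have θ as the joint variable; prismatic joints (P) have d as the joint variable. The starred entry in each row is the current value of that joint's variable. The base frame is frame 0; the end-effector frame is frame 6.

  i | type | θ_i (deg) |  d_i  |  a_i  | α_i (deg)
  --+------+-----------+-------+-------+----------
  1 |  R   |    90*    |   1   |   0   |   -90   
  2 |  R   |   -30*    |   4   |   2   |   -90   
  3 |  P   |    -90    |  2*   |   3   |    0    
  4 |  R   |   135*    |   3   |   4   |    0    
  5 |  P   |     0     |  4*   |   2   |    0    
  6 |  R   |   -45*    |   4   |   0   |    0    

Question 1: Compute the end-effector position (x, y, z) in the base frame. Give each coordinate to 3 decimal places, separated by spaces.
after link 1: o_1 = (0.0000, 0.0000, 1.0000)
after link 2: o_2 = (-4.0000, 1.7321, 2.0000)
after link 3: o_3 = (-7.0000, 2.7321, 0.2679)
after link 4: o_4 = (-4.1716, 6.6815, -0.9159)
after link 5: o_5 = (-2.7574, 9.9063, -3.6729)
after link 6: o_6 = (-2.7574, 11.9063, -7.1370)

-2.757 11.906 -7.137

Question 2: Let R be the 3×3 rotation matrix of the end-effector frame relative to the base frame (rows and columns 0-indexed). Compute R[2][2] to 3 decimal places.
-0.866

End-effector z-axis (col 2 of R) = (-0.0000,0.5000,-0.8660)
R[2][2] = -0.8660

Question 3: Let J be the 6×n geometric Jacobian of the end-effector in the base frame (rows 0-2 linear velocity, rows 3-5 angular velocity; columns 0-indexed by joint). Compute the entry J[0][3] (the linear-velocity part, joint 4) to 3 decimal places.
axis z_3 = (-0.0000,0.5000,-0.8660); lever o_n−o_3 = (4.2426,9.1742,-7.4050)
cross product → J_v[:, 3] = (4.2426,-3.6742,-2.1213)
J_ω[:, 3] = z_3
entry J[0][3] = 4.2426

4.243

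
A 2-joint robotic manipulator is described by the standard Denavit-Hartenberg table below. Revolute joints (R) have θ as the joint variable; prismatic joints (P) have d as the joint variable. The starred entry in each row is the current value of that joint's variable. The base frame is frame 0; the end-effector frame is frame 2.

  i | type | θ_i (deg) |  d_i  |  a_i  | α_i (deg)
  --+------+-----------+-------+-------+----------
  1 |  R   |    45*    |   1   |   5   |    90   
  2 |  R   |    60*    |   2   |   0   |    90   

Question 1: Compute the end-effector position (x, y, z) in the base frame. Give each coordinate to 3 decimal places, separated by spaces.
after link 1: o_1 = (3.5355, 3.5355, 1.0000)
after link 2: o_2 = (4.9497, 2.1213, 1.0000)

4.950 2.121 1.000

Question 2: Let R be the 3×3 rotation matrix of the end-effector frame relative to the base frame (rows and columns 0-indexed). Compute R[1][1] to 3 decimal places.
End-effector y-axis (col 1 of R) = (0.7071,-0.7071,0.0000)
R[1][1] = -0.7071

-0.707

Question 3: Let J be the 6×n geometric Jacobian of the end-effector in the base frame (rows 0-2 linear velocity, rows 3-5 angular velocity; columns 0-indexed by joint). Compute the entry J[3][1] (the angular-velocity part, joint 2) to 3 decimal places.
0.707

axis z_1 = (0.7071,-0.7071,0.0000); lever o_n−o_1 = (1.4142,-1.4142,0.0000)
cross product → J_v[:, 1] = (-0.0000,-0.0000,-0.0000)
J_ω[:, 1] = z_1
entry J[3][1] = 0.7071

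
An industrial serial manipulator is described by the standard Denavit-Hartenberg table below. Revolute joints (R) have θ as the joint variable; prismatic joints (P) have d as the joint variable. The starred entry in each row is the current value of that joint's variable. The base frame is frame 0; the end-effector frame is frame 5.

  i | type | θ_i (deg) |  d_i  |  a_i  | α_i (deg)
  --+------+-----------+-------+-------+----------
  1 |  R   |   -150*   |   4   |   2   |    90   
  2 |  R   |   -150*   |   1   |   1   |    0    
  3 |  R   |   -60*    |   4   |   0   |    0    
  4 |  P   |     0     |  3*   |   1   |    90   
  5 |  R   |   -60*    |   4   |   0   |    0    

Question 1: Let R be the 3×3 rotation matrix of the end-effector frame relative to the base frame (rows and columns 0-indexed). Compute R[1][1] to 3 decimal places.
0.808

End-effector y-axis (col 1 of R) = (0.3995,0.8080,0.4330)
R[1][1] = 0.8080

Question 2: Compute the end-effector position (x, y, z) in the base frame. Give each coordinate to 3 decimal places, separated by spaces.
after link 1: o_1 = (-1.7321, -1.0000, 4.0000)
after link 2: o_2 = (-1.4821, 0.2990, 3.5000)
after link 3: o_3 = (-3.4821, 3.7631, 3.5000)
after link 4: o_4 = (-4.2321, 6.7942, 4.0000)
after link 5: o_5 = (-5.9641, 5.7942, 7.4641)

-5.964 5.794 7.464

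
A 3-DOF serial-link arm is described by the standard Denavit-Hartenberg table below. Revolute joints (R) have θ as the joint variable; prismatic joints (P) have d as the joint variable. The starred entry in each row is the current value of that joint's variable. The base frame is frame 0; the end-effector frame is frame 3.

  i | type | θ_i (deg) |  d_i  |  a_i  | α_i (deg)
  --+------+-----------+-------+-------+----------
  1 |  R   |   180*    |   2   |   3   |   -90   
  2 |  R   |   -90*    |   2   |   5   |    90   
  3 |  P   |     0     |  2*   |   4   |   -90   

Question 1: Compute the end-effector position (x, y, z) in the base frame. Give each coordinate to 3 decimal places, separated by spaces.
-1.000 -2.000 11.000

after link 1: o_1 = (-3.0000, 0.0000, 2.0000)
after link 2: o_2 = (-3.0000, -2.0000, 7.0000)
after link 3: o_3 = (-1.0000, -2.0000, 11.0000)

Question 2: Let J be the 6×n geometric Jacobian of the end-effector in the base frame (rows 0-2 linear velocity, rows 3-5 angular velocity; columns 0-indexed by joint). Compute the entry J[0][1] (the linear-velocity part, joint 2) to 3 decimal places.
axis z_1 = (-0.0000,-1.0000,0.0000); lever o_n−o_1 = (2.0000,-2.0000,9.0000)
cross product → J_v[:, 1] = (-9.0000,0.0000,2.0000)
J_ω[:, 1] = z_1
entry J[0][1] = -9.0000

-9.000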